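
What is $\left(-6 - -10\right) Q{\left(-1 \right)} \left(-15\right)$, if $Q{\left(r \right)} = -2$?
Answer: $120$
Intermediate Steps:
$\left(-6 - -10\right) Q{\left(-1 \right)} \left(-15\right) = \left(-6 - -10\right) \left(-2\right) \left(-15\right) = \left(-6 + 10\right) \left(-2\right) \left(-15\right) = 4 \left(-2\right) \left(-15\right) = \left(-8\right) \left(-15\right) = 120$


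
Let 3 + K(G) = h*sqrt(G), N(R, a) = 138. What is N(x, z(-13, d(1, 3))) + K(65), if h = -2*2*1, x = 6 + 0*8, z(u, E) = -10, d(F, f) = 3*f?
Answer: 135 - 4*sqrt(65) ≈ 102.75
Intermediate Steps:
x = 6 (x = 6 + 0 = 6)
h = -4 (h = -4*1 = -4)
K(G) = -3 - 4*sqrt(G)
N(x, z(-13, d(1, 3))) + K(65) = 138 + (-3 - 4*sqrt(65)) = 135 - 4*sqrt(65)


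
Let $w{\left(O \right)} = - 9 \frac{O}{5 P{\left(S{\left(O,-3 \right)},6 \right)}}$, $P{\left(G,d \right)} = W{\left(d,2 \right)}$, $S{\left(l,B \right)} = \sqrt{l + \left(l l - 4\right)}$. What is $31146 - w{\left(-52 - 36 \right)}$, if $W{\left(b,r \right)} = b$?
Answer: $\frac{155598}{5} \approx 31120.0$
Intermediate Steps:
$S{\left(l,B \right)} = \sqrt{-4 + l + l^{2}}$ ($S{\left(l,B \right)} = \sqrt{l + \left(l^{2} - 4\right)} = \sqrt{l + \left(-4 + l^{2}\right)} = \sqrt{-4 + l + l^{2}}$)
$P{\left(G,d \right)} = d$
$w{\left(O \right)} = - \frac{3 O}{10}$ ($w{\left(O \right)} = - 9 \frac{O}{5 \cdot 6} = - 9 \frac{O}{30} = - \frac{3 O}{10}$)
$31146 - w{\left(-52 - 36 \right)} = 31146 - - \frac{3 \left(-52 - 36\right)}{10} = 31146 - \left(- \frac{3}{10}\right) \left(-88\right) = 31146 - \frac{132}{5} = \frac{155598}{5}$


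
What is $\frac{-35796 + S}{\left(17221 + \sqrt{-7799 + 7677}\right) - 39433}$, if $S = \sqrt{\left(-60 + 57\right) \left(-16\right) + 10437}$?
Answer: $\frac{35796 - 3 \sqrt{1165}}{22212 - i \sqrt{122}} \approx 1.607 + 0.00079909 i$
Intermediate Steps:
$S = 3 \sqrt{1165}$ ($S = \sqrt{\left(-3\right) \left(-16\right) + 10437} = \sqrt{48 + 10437} = \sqrt{10485} = 3 \sqrt{1165} \approx 102.4$)
$\frac{-35796 + S}{\left(17221 + \sqrt{-7799 + 7677}\right) - 39433} = \frac{-35796 + 3 \sqrt{1165}}{\left(17221 + \sqrt{-7799 + 7677}\right) - 39433} = \frac{-35796 + 3 \sqrt{1165}}{\left(17221 + \sqrt{-122}\right) - 39433} = \frac{-35796 + 3 \sqrt{1165}}{\left(17221 + i \sqrt{122}\right) - 39433} = \frac{-35796 + 3 \sqrt{1165}}{-22212 + i \sqrt{122}}$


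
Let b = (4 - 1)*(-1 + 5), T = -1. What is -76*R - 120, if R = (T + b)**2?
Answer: -9316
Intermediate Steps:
b = 12 (b = 3*4 = 12)
R = 121 (R = (-1 + 12)**2 = 11**2 = 121)
-76*R - 120 = -76*121 - 120 = -9196 - 120 = -9316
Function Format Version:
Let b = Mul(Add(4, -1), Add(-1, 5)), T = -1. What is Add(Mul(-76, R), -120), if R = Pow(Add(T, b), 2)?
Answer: -9316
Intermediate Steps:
b = 12 (b = Mul(3, 4) = 12)
R = 121 (R = Pow(Add(-1, 12), 2) = Pow(11, 2) = 121)
Add(Mul(-76, R), -120) = Add(Mul(-76, 121), -120) = Add(-9196, -120) = -9316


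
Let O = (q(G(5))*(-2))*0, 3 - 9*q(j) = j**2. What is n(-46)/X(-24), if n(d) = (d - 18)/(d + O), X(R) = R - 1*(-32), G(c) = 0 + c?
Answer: 4/23 ≈ 0.17391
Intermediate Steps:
G(c) = c
X(R) = 32 + R (X(R) = R + 32 = 32 + R)
q(j) = 1/3 - j**2/9
O = 0 (O = ((1/3 - 1/9*5**2)*(-2))*0 = ((1/3 - 1/9*25)*(-2))*0 = ((1/3 - 25/9)*(-2))*0 = -22/9*(-2)*0 = (44/9)*0 = 0)
n(d) = (-18 + d)/d (n(d) = (d - 18)/(d + 0) = (-18 + d)/d)
n(-46)/X(-24) = ((-18 - 46)/(-46))/(32 - 24) = -1/46*(-64)/8 = (32/23)*(1/8) = 4/23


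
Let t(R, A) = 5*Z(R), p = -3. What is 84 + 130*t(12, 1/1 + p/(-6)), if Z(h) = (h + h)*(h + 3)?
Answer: 234084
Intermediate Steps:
Z(h) = 2*h*(3 + h) (Z(h) = (2*h)*(3 + h) = 2*h*(3 + h))
t(R, A) = 10*R*(3 + R) (t(R, A) = 5*(2*R*(3 + R)) = 10*R*(3 + R))
84 + 130*t(12, 1/1 + p/(-6)) = 84 + 130*(10*12*(3 + 12)) = 84 + 130*(10*12*15) = 84 + 130*1800 = 84 + 234000 = 234084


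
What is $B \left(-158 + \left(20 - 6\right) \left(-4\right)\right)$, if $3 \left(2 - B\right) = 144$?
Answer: $9844$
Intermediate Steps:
$B = -46$ ($B = 2 - 48 = -46$)
$B \left(-158 + \left(20 - 6\right) \left(-4\right)\right) = - 46 \left(-158 + \left(20 - 6\right) \left(-4\right)\right) = - 46 \left(-158 + 14 \left(-4\right)\right) = - 46 \left(-158 - 56\right) = \left(-46\right) \left(-214\right) = 9844$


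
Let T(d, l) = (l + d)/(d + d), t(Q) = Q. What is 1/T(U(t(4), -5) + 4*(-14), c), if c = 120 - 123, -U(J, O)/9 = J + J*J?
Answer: 472/239 ≈ 1.9749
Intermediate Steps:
U(J, O) = -9*J - 9*J² (U(J, O) = -9*(J + J*J) = -9*(J + J²) = -9*J - 9*J²)
c = -3
T(d, l) = (d + l)/(2*d) (T(d, l) = (d + l)/((2*d)) = (d + l)*(1/(2*d)) = (d + l)/(2*d))
1/T(U(t(4), -5) + 4*(-14), c) = 1/(((-9*4*(1 + 4) + 4*(-14)) - 3)/(2*(-9*4*(1 + 4) + 4*(-14)))) = 1/(((-9*4*5 - 56) - 3)/(2*(-9*4*5 - 56))) = 1/(((-180 - 56) - 3)/(2*(-180 - 56))) = 1/((½)*(-236 - 3)/(-236)) = 1/((½)*(-1/236)*(-239)) = 1/(239/472) = 472/239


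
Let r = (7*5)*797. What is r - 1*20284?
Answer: 7611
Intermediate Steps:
r = 27895 (r = 35*797 = 27895)
r - 1*20284 = 27895 - 1*20284 = 27895 - 20284 = 7611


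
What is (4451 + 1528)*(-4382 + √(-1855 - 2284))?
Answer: -26199978 + 5979*I*√4139 ≈ -2.62e+7 + 3.8466e+5*I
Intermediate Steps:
(4451 + 1528)*(-4382 + √(-1855 - 2284)) = 5979*(-4382 + √(-4139)) = 5979*(-4382 + I*√4139) = -26199978 + 5979*I*√4139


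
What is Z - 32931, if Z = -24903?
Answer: -57834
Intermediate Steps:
Z - 32931 = -24903 - 32931 = -57834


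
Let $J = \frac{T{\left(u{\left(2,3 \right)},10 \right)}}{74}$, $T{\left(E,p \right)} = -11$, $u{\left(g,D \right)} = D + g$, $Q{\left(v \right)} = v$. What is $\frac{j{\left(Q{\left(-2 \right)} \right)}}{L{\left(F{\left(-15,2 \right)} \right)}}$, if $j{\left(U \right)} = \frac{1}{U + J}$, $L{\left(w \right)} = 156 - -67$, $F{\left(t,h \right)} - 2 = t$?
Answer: $- \frac{74}{35457} \approx -0.002087$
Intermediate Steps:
$F{\left(t,h \right)} = 2 + t$
$L{\left(w \right)} = 223$ ($L{\left(w \right)} = 156 + 67 = 223$)
$J = - \frac{11}{74} \approx -0.14865$
$j{\left(U \right)} = \frac{1}{- \frac{11}{74} + U}$ ($j{\left(U \right)} = \frac{1}{U - \frac{11}{74}} = \frac{1}{- \frac{11}{74} + U}$)
$\frac{j{\left(Q{\left(-2 \right)} \right)}}{L{\left(F{\left(-15,2 \right)} \right)}} = \frac{74 \frac{1}{-11 + 74 \left(-2\right)}}{223} = \frac{74}{-11 - 148} \cdot \frac{1}{223} = \frac{74}{-159} \cdot \frac{1}{223} = 74 \left(- \frac{1}{159}\right) \frac{1}{223} = \left(- \frac{74}{159}\right) \frac{1}{223} = - \frac{74}{35457}$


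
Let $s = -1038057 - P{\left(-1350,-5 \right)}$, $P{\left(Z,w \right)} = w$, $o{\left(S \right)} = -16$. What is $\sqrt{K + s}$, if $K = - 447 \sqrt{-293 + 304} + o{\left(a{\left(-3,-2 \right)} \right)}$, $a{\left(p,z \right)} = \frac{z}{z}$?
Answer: $\sqrt{-1038068 - 447 \sqrt{11}} \approx 1019.6 i$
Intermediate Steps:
$a{\left(p,z \right)} = 1$
$K = -16 - 447 \sqrt{11}$ ($K = - 447 \sqrt{-293 + 304} - 16 = - 447 \sqrt{11} - 16 = -16 - 447 \sqrt{11} \approx -1498.5$)
$s = -1038052$ ($s = -1038057 - -5 = -1038057 + 5 = -1038052$)
$\sqrt{K + s} = \sqrt{\left(-16 - 447 \sqrt{11}\right) - 1038052} = \sqrt{-1038068 - 447 \sqrt{11}}$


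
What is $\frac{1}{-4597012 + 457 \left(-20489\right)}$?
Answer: $- \frac{1}{13960485} \approx -7.1631 \cdot 10^{-8}$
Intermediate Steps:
$\frac{1}{-4597012 + 457 \left(-20489\right)} = \frac{1}{-4597012 - 9363473} = \frac{1}{-13960485} = - \frac{1}{13960485}$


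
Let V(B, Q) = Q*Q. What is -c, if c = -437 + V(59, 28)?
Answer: -347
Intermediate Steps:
V(B, Q) = Q²
c = 347 (c = -437 + 28² = -437 + 784 = 347)
-c = -1*347 = -347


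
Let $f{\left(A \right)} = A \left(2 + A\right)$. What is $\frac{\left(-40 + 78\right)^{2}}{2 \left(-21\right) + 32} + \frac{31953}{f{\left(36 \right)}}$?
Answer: $- \frac{275977}{2280} \approx -121.04$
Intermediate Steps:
$\frac{\left(-40 + 78\right)^{2}}{2 \left(-21\right) + 32} + \frac{31953}{f{\left(36 \right)}} = \frac{\left(-40 + 78\right)^{2}}{2 \left(-21\right) + 32} + \frac{31953}{36 \left(2 + 36\right)} = \frac{38^{2}}{-42 + 32} + \frac{31953}{36 \cdot 38} = \frac{1444}{-10} + \frac{31953}{1368} = 1444 \left(- \frac{1}{10}\right) + 31953 \cdot \frac{1}{1368} = - \frac{722}{5} + \frac{10651}{456} = - \frac{275977}{2280}$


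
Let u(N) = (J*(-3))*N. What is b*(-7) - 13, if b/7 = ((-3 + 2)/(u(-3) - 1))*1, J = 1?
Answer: -55/8 ≈ -6.8750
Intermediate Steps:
u(N) = -3*N (u(N) = (1*(-3))*N = -3*N)
b = -7/8 (b = 7*(((-3 + 2)/(-3*(-3) - 1))*1) = 7*(-1/(9 - 1)*1) = 7*(-1/8*1) = 7*(-1*⅛*1) = 7*(-⅛*1) = 7*(-⅛) = -7/8 ≈ -0.87500)
b*(-7) - 13 = -7/8*(-7) - 13 = 49/8 - 13 = -55/8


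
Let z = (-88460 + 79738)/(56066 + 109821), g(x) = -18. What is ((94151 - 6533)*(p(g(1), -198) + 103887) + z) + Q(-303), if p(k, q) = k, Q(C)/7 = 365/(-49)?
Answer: 10567923888106969/1161209 ≈ 9.1008e+9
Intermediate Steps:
Q(C) = -365/7 (Q(C) = 7*(365/(-49)) = 7*(365*(-1/49)) = 7*(-365/49) = -365/7)
z = -8722/165887 ≈ -0.052578
((94151 - 6533)*(p(g(1), -198) + 103887) + z) + Q(-303) = ((94151 - 6533)*(-18 + 103887) - 8722/165887) - 365/7 = (87618*103869 - 8722/165887) - 365/7 = (9100794042 - 8722/165887) - 365/7 = 1509703421236532/165887 - 365/7 = 10567923888106969/1161209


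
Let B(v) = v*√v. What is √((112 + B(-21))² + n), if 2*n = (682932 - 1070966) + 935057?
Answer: √(1107178 - 18816*I*√21)/2 ≈ 526.51 - 20.471*I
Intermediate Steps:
B(v) = v^(3/2)
n = 547023/2 (n = ((682932 - 1070966) + 935057)/2 = (-388034 + 935057)/2 = (½)*547023 = 547023/2 ≈ 2.7351e+5)
√((112 + B(-21))² + n) = √((112 + (-21)^(3/2))² + 547023/2) = √((112 - 21*I*√21)² + 547023/2) = √(547023/2 + (112 - 21*I*√21)²)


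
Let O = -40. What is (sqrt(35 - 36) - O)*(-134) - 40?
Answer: -5400 - 134*I ≈ -5400.0 - 134.0*I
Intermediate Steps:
(sqrt(35 - 36) - O)*(-134) - 40 = (sqrt(35 - 36) - 1*(-40))*(-134) - 40 = (sqrt(-1) + 40)*(-134) - 40 = (I + 40)*(-134) - 40 = (40 + I)*(-134) - 40 = (-5360 - 134*I) - 40 = -5400 - 134*I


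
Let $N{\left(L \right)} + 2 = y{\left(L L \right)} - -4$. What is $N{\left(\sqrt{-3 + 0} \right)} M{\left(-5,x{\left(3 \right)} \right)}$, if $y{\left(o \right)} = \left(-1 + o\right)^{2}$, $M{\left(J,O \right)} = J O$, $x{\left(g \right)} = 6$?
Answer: $-540$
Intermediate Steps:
$N{\left(L \right)} = 2 + \left(-1 + L^{2}\right)^{2}$ ($N{\left(L \right)} = -2 + \left(\left(-1 + L L\right)^{2} - -4\right) = -2 + \left(\left(-1 + L^{2}\right)^{2} + 4\right) = -2 + \left(4 + \left(-1 + L^{2}\right)^{2}\right) = 2 + \left(-1 + L^{2}\right)^{2}$)
$N{\left(\sqrt{-3 + 0} \right)} M{\left(-5,x{\left(3 \right)} \right)} = \left(2 + \left(-1 + \left(\sqrt{-3 + 0}\right)^{2}\right)^{2}\right) \left(\left(-5\right) 6\right) = \left(2 + \left(-1 + \left(\sqrt{-3}\right)^{2}\right)^{2}\right) \left(-30\right) = \left(2 + \left(-1 + \left(i \sqrt{3}\right)^{2}\right)^{2}\right) \left(-30\right) = \left(2 + \left(-1 - 3\right)^{2}\right) \left(-30\right) = \left(2 + \left(-4\right)^{2}\right) \left(-30\right) = \left(2 + 16\right) \left(-30\right) = 18 \left(-30\right) = -540$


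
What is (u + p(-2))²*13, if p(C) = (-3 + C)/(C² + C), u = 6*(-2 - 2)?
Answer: 36517/4 ≈ 9129.3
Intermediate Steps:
u = -24 (u = 6*(-4) = -24)
p(C) = (-3 + C)/(C + C²)
(u + p(-2))²*13 = (-24 + (-3 - 2)/((-2)*(1 - 2)))²*13 = (-24 - ½*(-5)/(-1))²*13 = (-24 - ½*(-1)*(-5))²*13 = (-24 - 5/2)²*13 = (-53/2)²*13 = (2809/4)*13 = 36517/4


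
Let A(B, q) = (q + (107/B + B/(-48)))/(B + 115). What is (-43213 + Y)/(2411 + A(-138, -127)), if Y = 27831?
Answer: -195289872/30679001 ≈ -6.3656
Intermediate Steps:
A(B, q) = (q + 107/B - B/48)/(115 + B) (A(B, q) = (q + (107/B + B*(-1/48)))/(115 + B) = (q + (107/B - B/48))/(115 + B) = (q + 107/B - B/48)/(115 + B))
(-43213 + Y)/(2411 + A(-138, -127)) = (-43213 + 27831)/(2411 + (107 - 1/48*(-138)² - 138*(-127))/((-138)*(115 - 138))) = -15382/(2411 - 1/138*(107 - 1/48*19044 + 17526)/(-23)) = -15382/(2411 - 1/138*(-1/23)*(107 - 1587/4 + 17526)) = -15382/(2411 - 1/138*(-1/23)*68945/4) = -15382/(2411 + 68945/12696) = -15382/30679001/12696 = -15382*12696/30679001 = -195289872/30679001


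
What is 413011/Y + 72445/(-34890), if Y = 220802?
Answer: -79302355/385189089 ≈ -0.20588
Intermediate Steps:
413011/Y + 72445/(-34890) = 413011/220802 + 72445/(-34890) = 413011*(1/220802) + 72445*(-1/34890) = 413011/220802 - 14489/6978 = -79302355/385189089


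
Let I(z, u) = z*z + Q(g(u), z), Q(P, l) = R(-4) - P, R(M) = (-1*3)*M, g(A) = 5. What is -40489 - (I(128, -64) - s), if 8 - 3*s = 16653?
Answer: -187285/3 ≈ -62428.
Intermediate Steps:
s = -16645/3 (s = 8/3 - ⅓*16653 = 8/3 - 5551 = -16645/3 ≈ -5548.3)
R(M) = -3*M
Q(P, l) = 12 - P (Q(P, l) = -3*(-4) - P = 12 - P)
I(z, u) = 7 + z² (I(z, u) = z*z + (12 - 1*5) = z² + (12 - 5) = z² + 7 = 7 + z²)
-40489 - (I(128, -64) - s) = -40489 - ((7 + 128²) - 1*(-16645/3)) = -40489 - ((7 + 16384) + 16645/3) = -40489 - (16391 + 16645/3) = -40489 - 1*65818/3 = -40489 - 65818/3 = -187285/3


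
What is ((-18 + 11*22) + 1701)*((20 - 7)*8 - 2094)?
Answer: -3830750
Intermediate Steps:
((-18 + 11*22) + 1701)*((20 - 7)*8 - 2094) = ((-18 + 242) + 1701)*(13*8 - 2094) = (224 + 1701)*(104 - 2094) = 1925*(-1990) = -3830750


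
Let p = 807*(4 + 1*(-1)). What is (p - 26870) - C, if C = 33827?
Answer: -58276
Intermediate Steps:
p = 2421 (p = 807*(4 - 1) = 807*3 = 2421)
(p - 26870) - C = (2421 - 26870) - 1*33827 = -24449 - 33827 = -58276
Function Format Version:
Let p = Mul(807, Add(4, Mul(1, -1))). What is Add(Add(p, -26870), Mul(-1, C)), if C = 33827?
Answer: -58276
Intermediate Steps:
p = 2421 (p = Mul(807, Add(4, -1)) = Mul(807, 3) = 2421)
Add(Add(p, -26870), Mul(-1, C)) = Add(Add(2421, -26870), Mul(-1, 33827)) = Add(-24449, -33827) = -58276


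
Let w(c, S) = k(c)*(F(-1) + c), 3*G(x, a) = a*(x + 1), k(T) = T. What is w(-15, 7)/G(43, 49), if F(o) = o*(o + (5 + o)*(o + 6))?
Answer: 765/1078 ≈ 0.70965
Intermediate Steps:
G(x, a) = a*(1 + x)/3 (G(x, a) = (a*(x + 1))/3 = (a*(1 + x))/3 = a*(1 + x)/3)
F(o) = o*(o + (5 + o)*(6 + o))
w(c, S) = c*(-19 + c) (w(c, S) = c*(-(30 + (-1)² + 12*(-1)) + c) = c*(-(30 + 1 - 12) + c) = c*(-1*19 + c) = c*(-19 + c))
w(-15, 7)/G(43, 49) = (-15*(-19 - 15))/(((⅓)*49*(1 + 43))) = (-15*(-34))/(((⅓)*49*44)) = 510/(2156/3) = 510*(3/2156) = 765/1078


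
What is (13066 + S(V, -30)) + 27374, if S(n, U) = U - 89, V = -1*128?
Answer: 40321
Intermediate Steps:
V = -128
S(n, U) = -89 + U
(13066 + S(V, -30)) + 27374 = (13066 + (-89 - 30)) + 27374 = (13066 - 119) + 27374 = 12947 + 27374 = 40321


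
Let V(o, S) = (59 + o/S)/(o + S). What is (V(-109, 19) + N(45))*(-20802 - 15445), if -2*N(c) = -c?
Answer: -1357921361/1710 ≈ -7.9411e+5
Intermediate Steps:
N(c) = c/2 (N(c) = -(-1)*c/2 = c/2)
V(o, S) = (59 + o/S)/(S + o)
(V(-109, 19) + N(45))*(-20802 - 15445) = ((-109 + 59*19)/(19*(19 - 109)) + (1/2)*45)*(-20802 - 15445) = ((1/19)*(-109 + 1121)/(-90) + 45/2)*(-36247) = ((1/19)*(-1/90)*1012 + 45/2)*(-36247) = (-506/855 + 45/2)*(-36247) = (37463/1710)*(-36247) = -1357921361/1710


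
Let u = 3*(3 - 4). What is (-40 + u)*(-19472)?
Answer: 837296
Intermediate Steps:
u = -3 (u = 3*(-1) = -3)
(-40 + u)*(-19472) = (-40 - 3)*(-19472) = -43*(-19472) = 837296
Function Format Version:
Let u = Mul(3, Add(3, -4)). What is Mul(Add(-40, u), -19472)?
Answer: 837296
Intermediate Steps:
u = -3 (u = Mul(3, -1) = -3)
Mul(Add(-40, u), -19472) = Mul(Add(-40, -3), -19472) = Mul(-43, -19472) = 837296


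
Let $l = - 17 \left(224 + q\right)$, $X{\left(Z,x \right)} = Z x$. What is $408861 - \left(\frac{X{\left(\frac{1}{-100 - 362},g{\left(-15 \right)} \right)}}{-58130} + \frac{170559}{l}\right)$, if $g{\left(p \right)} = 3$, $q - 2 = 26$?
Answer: $\frac{15557075088922}{38046085} \approx 4.089 \cdot 10^{5}$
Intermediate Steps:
$q = 28$ ($q = 2 + 26 = 28$)
$l = -4284$ ($l = - 17 \left(224 + 28\right) = \left(-17\right) 252 = -4284$)
$408861 - \left(\frac{X{\left(\frac{1}{-100 - 362},g{\left(-15 \right)} \right)}}{-58130} + \frac{170559}{l}\right) = 408861 - \left(\frac{\frac{1}{-100 - 362} \cdot 3}{-58130} + \frac{170559}{-4284}\right) = 408861 - \left(\frac{1}{-462} \cdot 3 \left(- \frac{1}{58130}\right) + 170559 \left(- \frac{1}{4284}\right)\right) = 408861 - \left(\left(- \frac{1}{462}\right) 3 \left(- \frac{1}{58130}\right) - \frac{18951}{476}\right) = 408861 - \left(\left(- \frac{1}{154}\right) \left(- \frac{1}{58130}\right) - \frac{18951}{476}\right) = 408861 - \left(\frac{1}{8952020} - \frac{18951}{476}\right) = 408861 - - \frac{1514729737}{38046085} = 408861 + \frac{1514729737}{38046085} = \frac{15557075088922}{38046085}$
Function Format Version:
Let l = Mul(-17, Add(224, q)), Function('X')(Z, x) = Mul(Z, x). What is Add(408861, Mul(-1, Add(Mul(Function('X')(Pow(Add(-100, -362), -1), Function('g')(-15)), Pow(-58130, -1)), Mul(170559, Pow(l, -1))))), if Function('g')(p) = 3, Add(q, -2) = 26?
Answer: Rational(15557075088922, 38046085) ≈ 4.0890e+5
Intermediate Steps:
q = 28 (q = Add(2, 26) = 28)
l = -4284 (l = Mul(-17, Add(224, 28)) = Mul(-17, 252) = -4284)
Add(408861, Mul(-1, Add(Mul(Function('X')(Pow(Add(-100, -362), -1), Function('g')(-15)), Pow(-58130, -1)), Mul(170559, Pow(l, -1))))) = Add(408861, Mul(-1, Add(Mul(Mul(Pow(Add(-100, -362), -1), 3), Pow(-58130, -1)), Mul(170559, Pow(-4284, -1))))) = Add(408861, Mul(-1, Add(Mul(Mul(Pow(-462, -1), 3), Rational(-1, 58130)), Mul(170559, Rational(-1, 4284))))) = Add(408861, Mul(-1, Add(Mul(Mul(Rational(-1, 462), 3), Rational(-1, 58130)), Rational(-18951, 476)))) = Add(408861, Mul(-1, Add(Mul(Rational(-1, 154), Rational(-1, 58130)), Rational(-18951, 476)))) = Add(408861, Mul(-1, Add(Rational(1, 8952020), Rational(-18951, 476)))) = Add(408861, Mul(-1, Rational(-1514729737, 38046085))) = Add(408861, Rational(1514729737, 38046085)) = Rational(15557075088922, 38046085)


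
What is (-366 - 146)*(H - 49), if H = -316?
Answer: 186880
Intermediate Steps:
(-366 - 146)*(H - 49) = (-366 - 146)*(-316 - 49) = -512*(-365) = 186880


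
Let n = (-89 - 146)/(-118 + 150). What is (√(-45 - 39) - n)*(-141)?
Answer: -33135/32 - 282*I*√21 ≈ -1035.5 - 1292.3*I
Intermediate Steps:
n = -235/32 ≈ -7.3438
(√(-45 - 39) - n)*(-141) = (√(-45 - 39) - 1*(-235/32))*(-141) = (√(-84) + 235/32)*(-141) = (2*I*√21 + 235/32)*(-141) = (235/32 + 2*I*√21)*(-141) = -33135/32 - 282*I*√21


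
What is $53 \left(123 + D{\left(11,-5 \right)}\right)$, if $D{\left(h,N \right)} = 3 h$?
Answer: $8268$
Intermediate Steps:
$53 \left(123 + D{\left(11,-5 \right)}\right) = 53 \left(123 + 3 \cdot 11\right) = 53 \left(123 + 33\right) = 53 \cdot 156 = 8268$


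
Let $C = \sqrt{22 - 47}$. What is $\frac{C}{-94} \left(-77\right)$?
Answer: $\frac{385 i}{94} \approx 4.0957 i$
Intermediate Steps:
$C = 5 i$ ($C = \sqrt{-25} = 5 i \approx 5.0 i$)
$\frac{C}{-94} \left(-77\right) = \frac{5 i}{-94} \left(-77\right) = - \frac{5 i}{94} \left(-77\right) = \frac{385 i}{94}$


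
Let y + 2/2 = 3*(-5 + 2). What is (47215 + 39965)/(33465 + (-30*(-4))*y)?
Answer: 5812/2151 ≈ 2.7020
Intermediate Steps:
y = -10 (y = -1 + 3*(-5 + 2) = -1 + 3*(-3) = -1 - 9 = -10)
(47215 + 39965)/(33465 + (-30*(-4))*y) = (47215 + 39965)/(33465 - 30*(-4)*(-10)) = 87180/(33465 + 120*(-10)) = 87180/(33465 - 1200) = 87180/32265 = 87180*(1/32265) = 5812/2151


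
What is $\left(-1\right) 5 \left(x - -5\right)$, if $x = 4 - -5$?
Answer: $-70$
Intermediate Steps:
$x = 9$ ($x = 4 + 5 = 9$)
$\left(-1\right) 5 \left(x - -5\right) = \left(-1\right) 5 \left(9 - -5\right) = - 5 \left(9 + 5\right) = \left(-5\right) 14 = -70$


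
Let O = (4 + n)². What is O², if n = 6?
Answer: 10000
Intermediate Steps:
O = 100 (O = (4 + 6)² = 10² = 100)
O² = 100² = 10000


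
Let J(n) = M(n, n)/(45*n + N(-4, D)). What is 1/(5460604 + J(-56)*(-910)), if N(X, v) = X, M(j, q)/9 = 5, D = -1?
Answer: 1262/6891302723 ≈ 1.8313e-7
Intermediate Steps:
M(j, q) = 45 (M(j, q) = 9*5 = 45)
J(n) = 45/(-4 + 45*n) (J(n) = 45/(45*n - 4) = 45/(-4 + 45*n))
1/(5460604 + J(-56)*(-910)) = 1/(5460604 + (45/(-4 + 45*(-56)))*(-910)) = 1/(5460604 + (45/(-4 - 2520))*(-910)) = 1/(5460604 + (45/(-2524))*(-910)) = 1/(5460604 + (45*(-1/2524))*(-910)) = 1/(5460604 - 45/2524*(-910)) = 1/(5460604 + 20475/1262) = 1/(6891302723/1262) = 1262/6891302723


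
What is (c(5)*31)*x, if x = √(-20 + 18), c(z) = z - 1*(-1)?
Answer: 186*I*√2 ≈ 263.04*I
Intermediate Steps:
c(z) = 1 + z (c(z) = z + 1 = 1 + z)
x = I*√2 (x = √(-2) = I*√2 ≈ 1.4142*I)
(c(5)*31)*x = ((1 + 5)*31)*(I*√2) = (6*31)*(I*√2) = 186*(I*√2) = 186*I*√2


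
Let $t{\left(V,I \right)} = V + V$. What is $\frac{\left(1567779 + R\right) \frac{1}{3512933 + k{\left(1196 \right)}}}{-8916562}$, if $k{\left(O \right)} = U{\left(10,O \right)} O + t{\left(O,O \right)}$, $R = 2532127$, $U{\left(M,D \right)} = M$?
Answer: $- \frac{2049953}{15725627697085} \approx -1.3036 \cdot 10^{-7}$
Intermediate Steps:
$t{\left(V,I \right)} = 2 V$
$k{\left(O \right)} = 12 O$ ($k{\left(O \right)} = 10 O + 2 O = 12 O$)
$\frac{\left(1567779 + R\right) \frac{1}{3512933 + k{\left(1196 \right)}}}{-8916562} = \frac{\left(1567779 + 2532127\right) \frac{1}{3512933 + 12 \cdot 1196}}{-8916562} = \frac{4099906}{3512933 + 14352} \left(- \frac{1}{8916562}\right) = \frac{4099906}{3527285} \left(- \frac{1}{8916562}\right) = - \frac{2049953}{15725627697085}$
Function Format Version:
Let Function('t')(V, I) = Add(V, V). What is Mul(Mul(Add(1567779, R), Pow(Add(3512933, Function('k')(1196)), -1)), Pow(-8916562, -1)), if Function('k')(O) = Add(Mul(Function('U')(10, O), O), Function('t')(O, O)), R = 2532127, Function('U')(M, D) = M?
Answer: Rational(-2049953, 15725627697085) ≈ -1.3036e-7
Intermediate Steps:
Function('t')(V, I) = Mul(2, V)
Function('k')(O) = Mul(12, O) (Function('k')(O) = Add(Mul(10, O), Mul(2, O)) = Mul(12, O))
Mul(Mul(Add(1567779, R), Pow(Add(3512933, Function('k')(1196)), -1)), Pow(-8916562, -1)) = Mul(Mul(Add(1567779, 2532127), Pow(Add(3512933, Mul(12, 1196)), -1)), Pow(-8916562, -1)) = Mul(Mul(4099906, Pow(Add(3512933, 14352), -1)), Rational(-1, 8916562)) = Mul(Mul(4099906, Pow(3527285, -1)), Rational(-1, 8916562)) = Mul(Mul(4099906, Rational(1, 3527285)), Rational(-1, 8916562)) = Mul(Rational(4099906, 3527285), Rational(-1, 8916562)) = Rational(-2049953, 15725627697085)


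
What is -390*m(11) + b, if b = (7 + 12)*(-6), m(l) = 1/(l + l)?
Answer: -1449/11 ≈ -131.73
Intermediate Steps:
m(l) = 1/(2*l)
b = -114 (b = 19*(-6) = -114)
-390*m(11) + b = -195/11 - 114 = -1449/11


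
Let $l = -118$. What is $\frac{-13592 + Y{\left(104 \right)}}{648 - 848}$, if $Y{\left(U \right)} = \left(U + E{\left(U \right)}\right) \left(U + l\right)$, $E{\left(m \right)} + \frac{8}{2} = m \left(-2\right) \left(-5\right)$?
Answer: $\frac{3694}{25} \approx 147.76$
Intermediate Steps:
$E{\left(m \right)} = -4 + 10 m$ ($E{\left(m \right)} = -4 + m \left(-2\right) \left(-5\right) = -4 + - 2 m \left(-5\right) = -4 + 10 m$)
$Y{\left(U \right)} = \left(-118 + U\right) \left(-4 + 11 U\right)$ ($Y{\left(U \right)} = \left(U + \left(-4 + 10 U\right)\right) \left(U - 118\right) = \left(-4 + 11 U\right) \left(-118 + U\right) = \left(-118 + U\right) \left(-4 + 11 U\right)$)
$\frac{-13592 + Y{\left(104 \right)}}{648 - 848} = \frac{-13592 + \left(472 - 135408 + 11 \cdot 104^{2}\right)}{648 - 848} = \frac{-13592 + \left(472 - 135408 + 11 \cdot 10816\right)}{-200} = \left(-13592 + \left(472 - 135408 + 118976\right)\right) \left(- \frac{1}{200}\right) = \left(-13592 - 15960\right) \left(- \frac{1}{200}\right) = \left(-29552\right) \left(- \frac{1}{200}\right) = \frac{3694}{25}$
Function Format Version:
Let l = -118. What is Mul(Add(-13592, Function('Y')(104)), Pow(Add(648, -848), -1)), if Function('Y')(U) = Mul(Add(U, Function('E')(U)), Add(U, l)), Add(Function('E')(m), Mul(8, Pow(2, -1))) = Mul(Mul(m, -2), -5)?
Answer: Rational(3694, 25) ≈ 147.76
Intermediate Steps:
Function('E')(m) = Add(-4, Mul(10, m)) (Function('E')(m) = Add(-4, Mul(Mul(m, -2), -5)) = Add(-4, Mul(Mul(-2, m), -5)) = Add(-4, Mul(10, m)))
Function('Y')(U) = Mul(Add(-118, U), Add(-4, Mul(11, U))) (Function('Y')(U) = Mul(Add(U, Add(-4, Mul(10, U))), Add(U, -118)) = Mul(Add(-4, Mul(11, U)), Add(-118, U)) = Mul(Add(-118, U), Add(-4, Mul(11, U))))
Mul(Add(-13592, Function('Y')(104)), Pow(Add(648, -848), -1)) = Mul(Add(-13592, Add(472, Mul(-1302, 104), Mul(11, Pow(104, 2)))), Pow(Add(648, -848), -1)) = Mul(Add(-13592, Add(472, -135408, Mul(11, 10816))), Pow(-200, -1)) = Mul(Add(-13592, Add(472, -135408, 118976)), Rational(-1, 200)) = Mul(Add(-13592, -15960), Rational(-1, 200)) = Mul(-29552, Rational(-1, 200)) = Rational(3694, 25)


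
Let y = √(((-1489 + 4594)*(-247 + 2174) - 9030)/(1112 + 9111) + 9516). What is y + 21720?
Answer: 21720 + √1055589901179/10223 ≈ 21821.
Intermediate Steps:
y = √1055589901179/10223 (y = √((3105*1927 - 9030)/10223 + 9516) = √((5983335 - 9030)*(1/10223) + 9516) = √(5974305*(1/10223) + 9516) = √(5974305/10223 + 9516) = √(103256373/10223) = √1055589901179/10223 ≈ 100.50)
y + 21720 = √1055589901179/10223 + 21720 = 21720 + √1055589901179/10223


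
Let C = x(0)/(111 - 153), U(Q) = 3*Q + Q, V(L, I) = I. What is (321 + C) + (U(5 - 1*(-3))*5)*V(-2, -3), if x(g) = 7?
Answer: -955/6 ≈ -159.17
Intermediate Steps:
U(Q) = 4*Q
C = -1/6 (C = 7/(111 - 153) = 7/(-42) = 7*(-1/42) = -1/6 ≈ -0.16667)
(321 + C) + (U(5 - 1*(-3))*5)*V(-2, -3) = (321 - 1/6) + ((4*(5 - 1*(-3)))*5)*(-3) = 1925/6 + ((4*(5 + 3))*5)*(-3) = 1925/6 + ((4*8)*5)*(-3) = 1925/6 + (32*5)*(-3) = 1925/6 + 160*(-3) = 1925/6 - 480 = -955/6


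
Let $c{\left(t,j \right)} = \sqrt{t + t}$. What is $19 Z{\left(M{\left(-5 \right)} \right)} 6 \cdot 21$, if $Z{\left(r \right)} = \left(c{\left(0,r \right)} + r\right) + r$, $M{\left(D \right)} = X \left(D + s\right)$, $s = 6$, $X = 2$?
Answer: $9576$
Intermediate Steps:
$c{\left(t,j \right)} = \sqrt{2} \sqrt{t}$ ($c{\left(t,j \right)} = \sqrt{2 t} = \sqrt{2} \sqrt{t}$)
$M{\left(D \right)} = 12 + 2 D$ ($M{\left(D \right)} = 2 \left(D + 6\right) = 2 \left(6 + D\right) = 12 + 2 D$)
$Z{\left(r \right)} = 2 r$ ($Z{\left(r \right)} = \left(\sqrt{2} \sqrt{0} + r\right) + r = \left(\sqrt{2} \cdot 0 + r\right) + r = \left(0 + r\right) + r = r + r = 2 r$)
$19 Z{\left(M{\left(-5 \right)} \right)} 6 \cdot 21 = 19 \cdot 2 \left(12 + 2 \left(-5\right)\right) 6 \cdot 21 = 19 \cdot 2 \left(12 - 10\right) 6 \cdot 21 = 19 \cdot 2 \cdot 2 \cdot 6 \cdot 21 = 19 \cdot 4 \cdot 6 \cdot 21 = 19 \cdot 24 \cdot 21 = 456 \cdot 21 = 9576$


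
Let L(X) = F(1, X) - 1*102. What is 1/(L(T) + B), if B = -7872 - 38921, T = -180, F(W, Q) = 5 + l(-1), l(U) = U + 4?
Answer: -1/46887 ≈ -2.1328e-5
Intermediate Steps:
l(U) = 4 + U
F(W, Q) = 8 (F(W, Q) = 5 + (4 - 1) = 5 + 3 = 8)
L(X) = -94 (L(X) = 8 - 1*102 = 8 - 102 = -94)
B = -46793
1/(L(T) + B) = 1/(-94 - 46793) = 1/(-46887) = -1/46887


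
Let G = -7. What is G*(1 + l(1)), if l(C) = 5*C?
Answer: -42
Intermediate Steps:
G*(1 + l(1)) = -7*(1 + 5*1) = -7*(1 + 5) = -7*6 = -42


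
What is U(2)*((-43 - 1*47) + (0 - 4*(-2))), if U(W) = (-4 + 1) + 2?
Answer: 82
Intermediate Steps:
U(W) = -1 (U(W) = -3 + 2 = -1)
U(2)*((-43 - 1*47) + (0 - 4*(-2))) = -((-43 - 1*47) + (0 - 4*(-2))) = -((-43 - 47) + (0 + 8)) = -(-90 + 8) = -1*(-82) = 82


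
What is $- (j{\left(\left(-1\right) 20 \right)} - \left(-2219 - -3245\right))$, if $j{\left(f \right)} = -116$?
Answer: $1142$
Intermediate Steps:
$- (j{\left(\left(-1\right) 20 \right)} - \left(-2219 - -3245\right)) = - (-116 - \left(-2219 - -3245\right)) = - (-116 - \left(-2219 + 3245\right)) = - (-116 - 1026) = \left(-1\right) \left(-1142\right) = 1142$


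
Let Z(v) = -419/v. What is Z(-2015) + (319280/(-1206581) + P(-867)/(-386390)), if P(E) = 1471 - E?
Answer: -5892564608446/93941482766885 ≈ -0.062726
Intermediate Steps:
Z(-2015) + (319280/(-1206581) + P(-867)/(-386390)) = -419/(-2015) + (319280/(-1206581) + (1471 - 1*(-867))/(-386390)) = -419*(-1/2015) + (319280*(-1/1206581) + (1471 + 867)*(-1/386390)) = 419/2015 + (-319280/1206581 + 2338*(-1/386390)) = 419/2015 + (-319280/1206581 - 1169/193195) = 419/2015 - 63093792789/233105416295 = -5892564608446/93941482766885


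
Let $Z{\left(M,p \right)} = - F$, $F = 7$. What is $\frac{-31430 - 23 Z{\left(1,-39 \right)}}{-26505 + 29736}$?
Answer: $- \frac{10423}{1077} \approx -9.6778$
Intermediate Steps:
$Z{\left(M,p \right)} = -7$ ($Z{\left(M,p \right)} = \left(-1\right) 7 = -7$)
$\frac{-31430 - 23 Z{\left(1,-39 \right)}}{-26505 + 29736} = \frac{-31430 - -161}{-26505 + 29736} = \frac{-31430 + 161}{3231} = \left(-31269\right) \frac{1}{3231} = - \frac{10423}{1077}$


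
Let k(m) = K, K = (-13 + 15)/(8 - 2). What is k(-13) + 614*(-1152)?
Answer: -2121983/3 ≈ -7.0733e+5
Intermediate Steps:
K = ⅓ (K = 2/6 = 2*(⅙) = ⅓ ≈ 0.33333)
k(m) = ⅓
k(-13) + 614*(-1152) = ⅓ + 614*(-1152) = ⅓ - 707328 = -2121983/3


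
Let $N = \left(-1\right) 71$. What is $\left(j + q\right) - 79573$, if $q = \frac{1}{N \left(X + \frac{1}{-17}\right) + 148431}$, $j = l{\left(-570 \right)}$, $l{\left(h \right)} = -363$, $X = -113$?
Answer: $- \frac{212612893487}{2659789} \approx -79936.0$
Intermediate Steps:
$N = -71$
$j = -363$
$q = \frac{17}{2659789}$ ($q = \frac{1}{- 71 \left(-113 + \frac{1}{-17}\right) + 148431} = \frac{1}{- 71 \left(-113 - \frac{1}{17}\right) + 148431} = \frac{1}{\left(-71\right) \left(- \frac{1922}{17}\right) + 148431} = \frac{1}{\frac{136462}{17} + 148431} = \frac{1}{\frac{2659789}{17}} = \frac{17}{2659789} \approx 6.3915 \cdot 10^{-6}$)
$\left(j + q\right) - 79573 = \left(-363 + \frac{17}{2659789}\right) - 79573 = - \frac{965503390}{2659789} - 79573 = - \frac{212612893487}{2659789}$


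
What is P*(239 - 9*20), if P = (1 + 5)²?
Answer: 2124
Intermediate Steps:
P = 36 (P = 6² = 36)
P*(239 - 9*20) = 36*(239 - 9*20) = 36*(239 - 180) = 36*59 = 2124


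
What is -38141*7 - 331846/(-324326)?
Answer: -43295246958/162163 ≈ -2.6699e+5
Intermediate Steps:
-38141*7 - 331846/(-324326) = -266987 - 331846*(-1/324326) = -266987 + 165923/162163 = -43295246958/162163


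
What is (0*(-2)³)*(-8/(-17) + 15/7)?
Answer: 0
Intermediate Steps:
(0*(-2)³)*(-8/(-17) + 15/7) = (0*(-8))*(-8*(-1/17) + 15*(⅐)) = 0*(8/17 + 15/7) = 0*(311/119) = 0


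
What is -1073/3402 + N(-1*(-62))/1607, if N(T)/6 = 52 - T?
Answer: -1928431/5467014 ≈ -0.35274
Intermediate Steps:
N(T) = 312 - 6*T (N(T) = 6*(52 - T) = 312 - 6*T)
-1073/3402 + N(-1*(-62))/1607 = -1073/3402 + (312 - (-6)*(-62))/1607 = -1073*1/3402 + (312 - 6*62)*(1/1607) = -1073/3402 + (312 - 372)*(1/1607) = -1073/3402 - 60*1/1607 = -1073/3402 - 60/1607 = -1928431/5467014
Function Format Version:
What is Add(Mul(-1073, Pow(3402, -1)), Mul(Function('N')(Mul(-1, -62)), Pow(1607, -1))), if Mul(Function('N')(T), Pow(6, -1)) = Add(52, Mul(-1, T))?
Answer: Rational(-1928431, 5467014) ≈ -0.35274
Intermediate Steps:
Function('N')(T) = Add(312, Mul(-6, T)) (Function('N')(T) = Mul(6, Add(52, Mul(-1, T))) = Add(312, Mul(-6, T)))
Add(Mul(-1073, Pow(3402, -1)), Mul(Function('N')(Mul(-1, -62)), Pow(1607, -1))) = Add(Mul(-1073, Pow(3402, -1)), Mul(Add(312, Mul(-6, Mul(-1, -62))), Pow(1607, -1))) = Add(Mul(-1073, Rational(1, 3402)), Mul(Add(312, Mul(-6, 62)), Rational(1, 1607))) = Add(Rational(-1073, 3402), Mul(Add(312, -372), Rational(1, 1607))) = Add(Rational(-1073, 3402), Mul(-60, Rational(1, 1607))) = Add(Rational(-1073, 3402), Rational(-60, 1607)) = Rational(-1928431, 5467014)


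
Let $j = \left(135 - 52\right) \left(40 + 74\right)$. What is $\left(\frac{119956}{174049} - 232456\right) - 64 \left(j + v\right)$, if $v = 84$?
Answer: $- \frac{146792806644}{174049} \approx -8.434 \cdot 10^{5}$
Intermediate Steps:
$j = 9462$ ($j = 83 \cdot 114 = 9462$)
$\left(\frac{119956}{174049} - 232456\right) - 64 \left(j + v\right) = \left(\frac{119956}{174049} - 232456\right) - 64 \left(9462 + 84\right) = \left(119956 \cdot \frac{1}{174049} - 232456\right) - 610944 = \left(\frac{119956}{174049} - 232456\right) - 610944 = - \frac{40458614388}{174049} - 610944 = - \frac{146792806644}{174049}$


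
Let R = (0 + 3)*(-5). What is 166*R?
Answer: -2490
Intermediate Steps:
R = -15 (R = 3*(-5) = -15)
166*R = 166*(-15) = -2490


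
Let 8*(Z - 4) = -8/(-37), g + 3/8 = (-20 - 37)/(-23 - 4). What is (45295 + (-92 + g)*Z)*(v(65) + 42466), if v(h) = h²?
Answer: 5588797326539/2664 ≈ 2.0979e+9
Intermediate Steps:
g = 125/72 (g = -3/8 + (-20 - 37)/(-23 - 4) = -3/8 - 57/(-27) = -3/8 - 57*(-1/27) = -3/8 + 19/9 = 125/72 ≈ 1.7361)
Z = 149/37 (Z = 4 + (-8/(-37))/8 = 4 + (-8*(-1/37))/8 = 4 + (⅛)*(8/37) = 4 + 1/37 = 149/37 ≈ 4.0270)
(45295 + (-92 + g)*Z)*(v(65) + 42466) = (45295 + (-92 + 125/72)*(149/37))*(65² + 42466) = (45295 - 6499/72*149/37)*(4225 + 42466) = (45295 - 968351/2664)*46691 = (119697529/2664)*46691 = 5588797326539/2664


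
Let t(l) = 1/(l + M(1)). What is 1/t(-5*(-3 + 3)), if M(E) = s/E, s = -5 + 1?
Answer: -4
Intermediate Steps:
s = -4
M(E) = -4/E
t(l) = 1/(-4 + l) (t(l) = 1/(l - 4/1) = 1/(l - 4*1) = 1/(l - 4) = 1/(-4 + l))
1/t(-5*(-3 + 3)) = 1/(1/(-4 - 5*(-3 + 3))) = 1/(1/(-4 - 5*0)) = 1/(1/(-4 + 0)) = 1/(1/(-4)) = 1/(-¼) = -4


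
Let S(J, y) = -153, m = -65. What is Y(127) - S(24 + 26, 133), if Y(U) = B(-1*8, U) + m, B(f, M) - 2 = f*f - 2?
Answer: 152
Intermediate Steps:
B(f, M) = f² (B(f, M) = 2 + (f*f - 2) = 2 + (f² - 2) = 2 + (-2 + f²) = f²)
Y(U) = -1 (Y(U) = (-1*8)² - 65 = (-8)² - 65 = 64 - 65 = -1)
Y(127) - S(24 + 26, 133) = -1 - 1*(-153) = -1 + 153 = 152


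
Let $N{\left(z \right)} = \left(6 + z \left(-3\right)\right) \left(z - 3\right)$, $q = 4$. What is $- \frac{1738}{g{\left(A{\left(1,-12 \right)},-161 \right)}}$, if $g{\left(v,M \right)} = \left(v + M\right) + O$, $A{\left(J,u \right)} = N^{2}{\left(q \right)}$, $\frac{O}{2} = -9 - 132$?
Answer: $\frac{158}{37} \approx 4.2703$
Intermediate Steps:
$N{\left(z \right)} = \left(-3 + z\right) \left(6 - 3 z\right)$ ($N{\left(z \right)} = \left(6 - 3 z\right) \left(-3 + z\right) = \left(-3 + z\right) \left(6 - 3 z\right)$)
$O = -282$ ($O = 2 \left(-9 - 132\right) = 2 \left(-141\right) = -282$)
$A{\left(J,u \right)} = 36$ ($A{\left(J,u \right)} = \left(-18 - 3 \cdot 4^{2} + 15 \cdot 4\right)^{2} = \left(-18 - 48 + 60\right)^{2} = \left(-6\right)^{2} = 36$)
$g{\left(v,M \right)} = -282 + M + v$ ($g{\left(v,M \right)} = \left(v + M\right) - 282 = \left(M + v\right) - 282 = -282 + M + v$)
$- \frac{1738}{g{\left(A{\left(1,-12 \right)},-161 \right)}} = - \frac{1738}{-282 - 161 + 36} = - \frac{1738}{-407} = \left(-1738\right) \left(- \frac{1}{407}\right) = \frac{158}{37}$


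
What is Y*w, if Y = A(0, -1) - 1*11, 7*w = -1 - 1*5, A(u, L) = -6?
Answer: 102/7 ≈ 14.571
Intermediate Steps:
w = -6/7 (w = (-1 - 1*5)/7 = (-1 - 5)/7 = (⅐)*(-6) = -6/7 ≈ -0.85714)
Y = -17 (Y = -6 - 1*11 = -6 - 11 = -17)
Y*w = -17*(-6/7) = 102/7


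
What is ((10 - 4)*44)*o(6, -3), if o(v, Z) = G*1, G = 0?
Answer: 0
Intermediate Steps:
o(v, Z) = 0 (o(v, Z) = 0*1 = 0)
((10 - 4)*44)*o(6, -3) = ((10 - 4)*44)*0 = (6*44)*0 = 264*0 = 0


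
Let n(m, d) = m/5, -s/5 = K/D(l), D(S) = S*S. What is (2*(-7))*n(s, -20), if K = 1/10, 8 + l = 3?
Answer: 7/125 ≈ 0.056000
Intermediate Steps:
l = -5 (l = -8 + 3 = -5)
D(S) = S²
K = ⅒ ≈ 0.10000
s = -1/50 (s = -1/(2*((-5)²)) = -1/(2*25) = -5*1/250 = -1/50 ≈ -0.020000)
n(m, d) = m/5 (n(m, d) = m*(⅕) = m/5)
(2*(-7))*n(s, -20) = (2*(-7))*((⅕)*(-1/50)) = -14*(-1/250) = 7/125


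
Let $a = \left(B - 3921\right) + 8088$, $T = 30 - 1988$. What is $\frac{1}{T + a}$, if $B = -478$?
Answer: $\frac{1}{1731} \approx 0.0005777$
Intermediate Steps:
$T = -1958$ ($T = 30 - 1988 = -1958$)
$a = 3689$ ($a = \left(-478 - 3921\right) + 8088 = -4399 + 8088 = 3689$)
$\frac{1}{T + a} = \frac{1}{-1958 + 3689} = \frac{1}{1731}$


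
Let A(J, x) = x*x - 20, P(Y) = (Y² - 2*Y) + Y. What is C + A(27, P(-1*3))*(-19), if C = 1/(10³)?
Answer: -2355999/1000 ≈ -2356.0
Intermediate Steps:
P(Y) = Y² - Y
A(J, x) = -20 + x² (A(J, x) = x² - 20 = -20 + x²)
C = 1/1000 ≈ 0.0010000
C + A(27, P(-1*3))*(-19) = 1/1000 + (-20 + ((-1*3)*(-1 - 1*3))²)*(-19) = 1/1000 + (-20 + (-3*(-1 - 3))²)*(-19) = 1/1000 + (-20 + (-3*(-4))²)*(-19) = 1/1000 + (-20 + 12²)*(-19) = 1/1000 + (-20 + 144)*(-19) = 1/1000 + 124*(-19) = 1/1000 - 2356 = -2355999/1000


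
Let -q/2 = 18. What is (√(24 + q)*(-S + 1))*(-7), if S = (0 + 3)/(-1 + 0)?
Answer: -56*I*√3 ≈ -96.995*I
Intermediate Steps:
q = -36 (q = -2*18 = -36)
S = -3 (S = 3/(-1) = 3*(-1) = -3)
(√(24 + q)*(-S + 1))*(-7) = (√(24 - 36)*(-1*(-3) + 1))*(-7) = (√(-12)*(3 + 1))*(-7) = ((2*I*√3)*4)*(-7) = (8*I*√3)*(-7) = -56*I*√3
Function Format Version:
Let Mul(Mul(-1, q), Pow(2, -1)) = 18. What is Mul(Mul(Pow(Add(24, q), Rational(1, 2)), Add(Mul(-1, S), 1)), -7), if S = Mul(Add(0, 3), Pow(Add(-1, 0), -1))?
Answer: Mul(-56, I, Pow(3, Rational(1, 2))) ≈ Mul(-96.995, I)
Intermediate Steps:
q = -36 (q = Mul(-2, 18) = -36)
S = -3 (S = Mul(3, Pow(-1, -1)) = Mul(3, -1) = -3)
Mul(Mul(Pow(Add(24, q), Rational(1, 2)), Add(Mul(-1, S), 1)), -7) = Mul(Mul(Pow(Add(24, -36), Rational(1, 2)), Add(Mul(-1, -3), 1)), -7) = Mul(Mul(Pow(-12, Rational(1, 2)), Add(3, 1)), -7) = Mul(Mul(Mul(2, I, Pow(3, Rational(1, 2))), 4), -7) = Mul(Mul(8, I, Pow(3, Rational(1, 2))), -7) = Mul(-56, I, Pow(3, Rational(1, 2)))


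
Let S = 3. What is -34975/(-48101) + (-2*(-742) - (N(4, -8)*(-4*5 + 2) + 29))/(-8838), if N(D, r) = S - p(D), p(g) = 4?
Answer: 79995971/141705546 ≈ 0.56452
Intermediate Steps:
N(D, r) = -1 (N(D, r) = 3 - 1*4 = 3 - 4 = -1)
-34975/(-48101) + (-2*(-742) - (N(4, -8)*(-4*5 + 2) + 29))/(-8838) = -34975/(-48101) + (-2*(-742) - (-(-4*5 + 2) + 29))/(-8838) = -34975*(-1/48101) + (1484 - (-(-20 + 2) + 29))*(-1/8838) = 34975/48101 + (1484 - (-1*(-18) + 29))*(-1/8838) = 34975/48101 + (1484 - (18 + 29))*(-1/8838) = 34975/48101 + (1484 - 1*47)*(-1/8838) = 34975/48101 + (1484 - 47)*(-1/8838) = 34975/48101 + 1437*(-1/8838) = 34975/48101 - 479/2946 = 79995971/141705546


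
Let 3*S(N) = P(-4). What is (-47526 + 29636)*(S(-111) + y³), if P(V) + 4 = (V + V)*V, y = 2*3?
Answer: -12093640/3 ≈ -4.0312e+6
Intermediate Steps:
y = 6
P(V) = -4 + 2*V² (P(V) = -4 + (V + V)*V = -4 + (2*V)*V = -4 + 2*V²)
S(N) = 28/3 (S(N) = (-4 + 2*(-4)²)/3 = (-4 + 2*16)/3 = (-4 + 32)/3 = (⅓)*28 = 28/3)
(-47526 + 29636)*(S(-111) + y³) = (-47526 + 29636)*(28/3 + 6³) = -17890*(28/3 + 216) = -17890*676/3 = -12093640/3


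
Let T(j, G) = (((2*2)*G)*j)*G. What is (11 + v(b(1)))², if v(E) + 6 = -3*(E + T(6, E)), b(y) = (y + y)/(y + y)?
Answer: 4900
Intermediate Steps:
T(j, G) = 4*j*G² (T(j, G) = ((4*G)*j)*G = (4*G*j)*G = 4*j*G²)
b(y) = 1 (b(y) = (2*y)/((2*y)) = (2*y)*(1/(2*y)) = 1)
v(E) = -6 - 72*E² - 3*E (v(E) = -6 - 3*(E + 4*6*E²) = -6 - 3*(E + 24*E²) = -6 + (-72*E² - 3*E) = -6 - 72*E² - 3*E)
(11 + v(b(1)))² = (11 + (-6 - 72*1² - 3*1))² = (11 + (-6 - 72*1 - 3))² = (11 + (-6 - 72 - 3))² = (11 - 81)² = (-70)² = 4900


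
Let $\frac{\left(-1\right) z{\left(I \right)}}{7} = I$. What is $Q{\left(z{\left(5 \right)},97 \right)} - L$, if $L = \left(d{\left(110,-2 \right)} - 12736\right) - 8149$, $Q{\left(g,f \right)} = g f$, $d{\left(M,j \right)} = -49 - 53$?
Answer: $17592$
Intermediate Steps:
$d{\left(M,j \right)} = -102$ ($d{\left(M,j \right)} = -49 - 53 = -102$)
$z{\left(I \right)} = - 7 I$
$Q{\left(g,f \right)} = f g$
$L = -20987$ ($L = \left(-102 - 12736\right) - 8149 = -12838 - 8149 = -20987$)
$Q{\left(z{\left(5 \right)},97 \right)} - L = 97 \left(\left(-7\right) 5\right) - -20987 = 97 \left(-35\right) + 20987 = -3395 + 20987 = 17592$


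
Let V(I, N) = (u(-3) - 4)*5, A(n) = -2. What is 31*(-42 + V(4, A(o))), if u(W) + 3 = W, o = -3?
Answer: -2852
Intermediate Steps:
u(W) = -3 + W
V(I, N) = -50 (V(I, N) = ((-3 - 3) - 4)*5 = (-6 - 4)*5 = -10*5 = -50)
31*(-42 + V(4, A(o))) = 31*(-42 - 50) = 31*(-92) = -2852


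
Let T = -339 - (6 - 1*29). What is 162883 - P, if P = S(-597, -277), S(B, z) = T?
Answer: 163199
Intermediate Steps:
T = -316 (T = -339 - (6 - 29) = -339 - 1*(-23) = -339 + 23 = -316)
S(B, z) = -316
P = -316
162883 - P = 162883 - 1*(-316) = 162883 + 316 = 163199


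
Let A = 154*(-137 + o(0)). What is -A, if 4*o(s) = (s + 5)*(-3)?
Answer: 43351/2 ≈ 21676.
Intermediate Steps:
o(s) = -15/4 - 3*s/4 (o(s) = ((s + 5)*(-3))/4 = ((5 + s)*(-3))/4 = (-15 - 3*s)/4 = -15/4 - 3*s/4)
A = -43351/2 (A = 154*(-137 + (-15/4 - ¾*0)) = 154*(-137 + (-15/4 + 0)) = 154*(-137 - 15/4) = 154*(-563/4) = -43351/2 ≈ -21676.)
-A = -1*(-43351/2) = 43351/2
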